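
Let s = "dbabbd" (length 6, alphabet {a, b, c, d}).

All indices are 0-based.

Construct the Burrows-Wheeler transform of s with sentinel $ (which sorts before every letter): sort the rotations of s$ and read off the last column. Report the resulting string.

rank  rotation last
    0  $dbabbd  d
    1  abbd$db  b
    2  babbd$d  d
    3  bbd$dba  a
    4  bd$dbab  b
    5  d$dbabb  b
    6  dbabbd$  $

dbdabb$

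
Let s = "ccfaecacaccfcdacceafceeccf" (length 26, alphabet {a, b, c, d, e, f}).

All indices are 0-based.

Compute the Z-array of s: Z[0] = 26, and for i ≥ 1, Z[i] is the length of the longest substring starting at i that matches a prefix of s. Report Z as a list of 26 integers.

[26, 1, 0, 0, 0, 1, 0, 1, 0, 3, 1, 0, 1, 0, 0, 2, 1, 0, 0, 0, 1, 0, 0, 3, 1, 0]

Z[0]=26
i=1: i≥r, start 0; Z[1]=1 extend→box=[1,2)
i=2: i≥r, start 0; Z[2]=0
i=3: i≥r, start 0; Z[3]=0
i=4: i≥r, start 0; Z[4]=0
i=5: i≥r, start 0; Z[5]=1 extend→box=[5,6)
i=6: i≥r, start 0; Z[6]=0
i=7: i≥r, start 0; Z[7]=1 extend→box=[7,8)
i=8: i≥r, start 0; Z[8]=0
i=9: i≥r, start 0; Z[9]=3 extend→box=[9,12)
i=10: min(r-i=2, Z[1]=1)=1; Z[10]=1
i=11: min(r-i=1, Z[2]=0)=0; Z[11]=0
i=12: i≥r, start 0; Z[12]=1 extend→box=[12,13)
i=13: i≥r, start 0; Z[13]=0
i=14: i≥r, start 0; Z[14]=0
i=15: i≥r, start 0; Z[15]=2 extend→box=[15,17)
i=16: min(r-i=1, Z[1]=1)=1; Z[16]=1
i=17: i≥r, start 0; Z[17]=0
i=18: i≥r, start 0; Z[18]=0
i=19: i≥r, start 0; Z[19]=0
i=20: i≥r, start 0; Z[20]=1 extend→box=[20,21)
i=21: i≥r, start 0; Z[21]=0
i=22: i≥r, start 0; Z[22]=0
i=23: i≥r, start 0; Z[23]=3 extend→box=[23,26)
i=24: min(r-i=2, Z[1]=1)=1; Z[24]=1
i=25: min(r-i=1, Z[2]=0)=0; Z[25]=0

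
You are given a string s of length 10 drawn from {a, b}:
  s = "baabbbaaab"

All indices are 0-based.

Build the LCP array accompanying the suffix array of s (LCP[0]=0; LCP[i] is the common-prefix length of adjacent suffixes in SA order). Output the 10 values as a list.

rank→(start, suffix):
  0 → (6, 'aaab')
  1 → (7, 'aab')
  2 → (1, 'aabbbaaab')
  3 → (8, 'ab')
  4 → (2, 'abbbaaab')
  5 → (9, 'b')
  6 → (5, 'baaab')
  7 → (0, 'baabbbaaab')
  8 → (4, 'bbaaab')
  9 → (3, 'bbbaaab')

SA = [6, 7, 1, 8, 2, 9, 5, 0, 4, 3]
[i] adj suffixes → lcp
  [1] 6/7 → 2 ('aa')
  [2] 7/1 → 3 ('aab')
  [3] 1/8 → 1 ('a')
  [4] 8/2 → 2 ('ab')
  [5] 2/9 → 0 ('')
  [6] 9/5 → 1 ('b')
  [7] 5/0 → 3 ('baa')
  [8] 0/4 → 1 ('b')
  [9] 4/3 → 2 ('bb')

[0, 2, 3, 1, 2, 0, 1, 3, 1, 2]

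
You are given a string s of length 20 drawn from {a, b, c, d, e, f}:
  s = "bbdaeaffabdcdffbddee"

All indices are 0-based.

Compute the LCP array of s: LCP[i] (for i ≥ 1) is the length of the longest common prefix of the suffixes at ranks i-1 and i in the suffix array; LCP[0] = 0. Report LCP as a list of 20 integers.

[0, 1, 1, 0, 1, 2, 2, 0, 0, 1, 1, 1, 1, 0, 1, 1, 0, 1, 1, 2]

rank | idx | suffix
   0 |   8 | abdcdffbddee
   1 |   3 | aeaffabdcdffbddee
   2 |   5 | affabdcdffbddee
   3 |   0 | bbdaeaffabdcdffbddee
   4 |   1 | bdaeaffabdcdffbddee
   5 |   9 | bdcdffbddee
   6 |  15 | bddee
   7 |  11 | cdffbddee
   8 |   2 | daeaffabdcdffbddee
   9 |  10 | dcdffbddee
  10 |  16 | ddee
  11 |  17 | dee
  12 |  12 | dffbddee
  13 |  19 | e
  14 |   4 | eaffabdcdffbddee
  15 |  18 | ee
  16 |   7 | fabdcdffbddee
  17 |  14 | fbddee
  18 |   6 | ffabdcdffbddee
  19 |  13 | ffbddee

SA = [8, 3, 5, 0, 1, 9, 15, 11, 2, 10, 16, 17, 12, 19, 4, 18, 7, 14, 6, 13]
rank  pair      lcp
   1  s[8:],s[3:]  1  'a'
   2  s[3:],s[5:]  1  'a'
   3  s[5:],s[0:]  0  ''
   4  s[0:],s[1:]  1  'b'
   5  s[1:],s[9:]  2  'bd'
   6  s[9:],s[15:]  2  'bd'
   7  s[15:],s[11:]  0  ''
   8  s[11:],s[2:]  0  ''
   9  s[2:],s[10:]  1  'd'
  10  s[10:],s[16:]  1  'd'
  11  s[16:],s[17:]  1  'd'
  12  s[17:],s[12:]  1  'd'
  13  s[12:],s[19:]  0  ''
  14  s[19:],s[4:]  1  'e'
  15  s[4:],s[18:]  1  'e'
  16  s[18:],s[7:]  0  ''
  17  s[7:],s[14:]  1  'f'
  18  s[14:],s[6:]  1  'f'
  19  s[6:],s[13:]  2  'ff'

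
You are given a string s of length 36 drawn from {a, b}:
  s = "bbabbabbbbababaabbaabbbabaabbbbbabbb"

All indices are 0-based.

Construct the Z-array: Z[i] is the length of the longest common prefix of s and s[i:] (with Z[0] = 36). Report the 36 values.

Z[0]=36
i=1: fresh scan; Z[1]=1 scan→box=[1,2)
i=2: fresh scan; Z[2]=0
i=3: fresh scan; Z[3]=5 scan→box=[3,8)
i=4: min(r-i=4, Z[1]=1)=1; Z[4]=1
i=5: min(r-i=3, Z[2]=0)=0; Z[5]=0
i=6: min(r-i=2, Z[3]=5)=2; Z[6]=2
i=7: min(r-i=1, Z[4]=1)=1; Z[7]=2 scan→box=[7,9)
i=8: min(r-i=1, Z[1]=1)=1; Z[8]=4 scan→box=[8,12)
i=9: min(r-i=3, Z[1]=1)=1; Z[9]=1
i=10: min(r-i=2, Z[2]=0)=0; Z[10]=0
i=11: min(r-i=1, Z[3]=5)=1; Z[11]=1
i=12: fresh scan; Z[12]=0
i=13: fresh scan; Z[13]=1 scan→box=[13,14)
i=14: fresh scan; Z[14]=0
i=15: fresh scan; Z[15]=0
i=16: fresh scan; Z[16]=3 scan→box=[16,19)
i=17: min(r-i=2, Z[1]=1)=1; Z[17]=1
i=18: min(r-i=1, Z[2]=0)=0; Z[18]=0
i=19: fresh scan; Z[19]=0
i=20: fresh scan; Z[20]=2 scan→box=[20,22)
i=21: min(r-i=1, Z[1]=1)=1; Z[21]=4 scan→box=[21,25)
i=22: min(r-i=3, Z[1]=1)=1; Z[22]=1
i=23: min(r-i=2, Z[2]=0)=0; Z[23]=0
i=24: min(r-i=1, Z[3]=5)=1; Z[24]=1
i=25: fresh scan; Z[25]=0
i=26: fresh scan; Z[26]=0
i=27: fresh scan; Z[27]=2 scan→box=[27,29)
i=28: min(r-i=1, Z[1]=1)=1; Z[28]=2 scan→box=[28,30)
i=29: min(r-i=1, Z[1]=1)=1; Z[29]=2 scan→box=[29,31)
i=30: min(r-i=1, Z[1]=1)=1; Z[30]=5 scan→box=[30,35)
i=31: min(r-i=4, Z[1]=1)=1; Z[31]=1
i=32: min(r-i=3, Z[2]=0)=0; Z[32]=0
i=33: min(r-i=2, Z[3]=5)=2; Z[33]=2
i=34: min(r-i=1, Z[4]=1)=1; Z[34]=2 scan→box=[34,36)
i=35: min(r-i=1, Z[1]=1)=1; Z[35]=1

[36, 1, 0, 5, 1, 0, 2, 2, 4, 1, 0, 1, 0, 1, 0, 0, 3, 1, 0, 0, 2, 4, 1, 0, 1, 0, 0, 2, 2, 2, 5, 1, 0, 2, 2, 1]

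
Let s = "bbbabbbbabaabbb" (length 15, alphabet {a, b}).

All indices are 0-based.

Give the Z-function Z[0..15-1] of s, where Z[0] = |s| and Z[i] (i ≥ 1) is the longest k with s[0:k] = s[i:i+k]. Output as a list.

Z[0]=15
i=1: fresh scan; Z[1]=2 grow→box=[1,3)
i=2: min(r-i=1, Z[1]=2)=1; Z[2]=1
i=3: fresh scan; Z[3]=0
i=4: fresh scan; Z[4]=3 grow→box=[4,7)
i=5: min(r-i=2, Z[1]=2)=2; Z[5]=5 grow→box=[5,10)
i=6: min(r-i=4, Z[1]=2)=2; Z[6]=2
i=7: min(r-i=3, Z[2]=1)=1; Z[7]=1
i=8: min(r-i=2, Z[3]=0)=0; Z[8]=0
i=9: min(r-i=1, Z[4]=3)=1; Z[9]=1
i=10: fresh scan; Z[10]=0
i=11: fresh scan; Z[11]=0
i=12: fresh scan; Z[12]=3 grow→box=[12,15)
i=13: min(r-i=2, Z[1]=2)=2; Z[13]=2
i=14: min(r-i=1, Z[2]=1)=1; Z[14]=1

[15, 2, 1, 0, 3, 5, 2, 1, 0, 1, 0, 0, 3, 2, 1]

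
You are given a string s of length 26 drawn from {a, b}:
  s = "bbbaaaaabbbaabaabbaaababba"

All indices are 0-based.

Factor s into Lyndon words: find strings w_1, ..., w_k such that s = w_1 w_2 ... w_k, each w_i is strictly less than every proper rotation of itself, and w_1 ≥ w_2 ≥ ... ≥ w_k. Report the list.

["b", "b", "b", "aaaaabbbaabaabbaaababb", "a"]

emit factor 1: 'b' (i=0, period=1)
emit factor 2: 'b' (i=1, period=1)
emit factor 3: 'b' (i=2, period=1)
emit factor 4: 'aaaaabbbaabaabbaaababb' (i=3, period=22)
emit factor 5: 'a' (i=25, period=1)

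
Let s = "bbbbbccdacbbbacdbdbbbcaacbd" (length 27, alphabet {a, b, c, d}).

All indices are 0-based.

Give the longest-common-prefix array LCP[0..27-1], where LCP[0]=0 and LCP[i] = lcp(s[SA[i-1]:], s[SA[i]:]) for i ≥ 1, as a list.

rank | idx | suffix
   0 |  22 | aacbd
   1 |   8 | acbbbacdbdbbbcaacbd
   2 |  23 | acbd
   3 |  13 | acdbdbbbcaacbd
   4 |  12 | bacdbdbbbcaacbd
   5 |  11 | bbacdbdbbbcaacbd
   6 |  10 | bbbacdbdbbbcaacbd
   7 |   0 | bbbbbccdacbbbacdbdbbbcaacbd
   8 |   1 | bbbbccdacbbbacdbdbbbcaacbd
   9 |  18 | bbbcaacbd
  10 |   2 | bbbccdacbbbacdbdbbbcaacbd
  11 |  19 | bbcaacbd
  12 |   3 | bbccdacbbbacdbdbbbcaacbd
  13 |  20 | bcaacbd
  14 |   4 | bccdacbbbacdbdbbbcaacbd
  15 |  25 | bd
  16 |  16 | bdbbbcaacbd
  17 |  21 | caacbd
  18 |   9 | cbbbacdbdbbbcaacbd
  19 |  24 | cbd
  20 |   5 | ccdacbbbacdbdbbbcaacbd
  21 |   6 | cdacbbbacdbdbbbcaacbd
  22 |  14 | cdbdbbbcaacbd
  23 |  26 | d
  24 |   7 | dacbbbacdbdbbbcaacbd
  25 |  17 | dbbbcaacbd
  26 |  15 | dbdbbbcaacbd

SA = [22, 8, 23, 13, 12, 11, 10, 0, 1, 18, 2, 19, 3, 20, 4, 25, 16, 21, 9, 24, 5, 6, 14, 26, 7, 17, 15]
[i] adj suffixes → lcp
  [1] 22/8 → 1 ('a')
  [2] 8/23 → 3 ('acb')
  [3] 23/13 → 2 ('ac')
  [4] 13/12 → 0 ('')
  [5] 12/11 → 1 ('b')
  [6] 11/10 → 2 ('bb')
  [7] 10/0 → 3 ('bbb')
  [8] 0/1 → 4 ('bbbb')
  [9] 1/18 → 3 ('bbb')
  [10] 18/2 → 4 ('bbbc')
  [11] 2/19 → 2 ('bb')
  [12] 19/3 → 3 ('bbc')
  [13] 3/20 → 1 ('b')
  [14] 20/4 → 2 ('bc')
  [15] 4/25 → 1 ('b')
  [16] 25/16 → 2 ('bd')
  [17] 16/21 → 0 ('')
  [18] 21/9 → 1 ('c')
  [19] 9/24 → 2 ('cb')
  [20] 24/5 → 1 ('c')
  [21] 5/6 → 1 ('c')
  [22] 6/14 → 2 ('cd')
  [23] 14/26 → 0 ('')
  [24] 26/7 → 1 ('d')
  [25] 7/17 → 1 ('d')
  [26] 17/15 → 2 ('db')

[0, 1, 3, 2, 0, 1, 2, 3, 4, 3, 4, 2, 3, 1, 2, 1, 2, 0, 1, 2, 1, 1, 2, 0, 1, 1, 2]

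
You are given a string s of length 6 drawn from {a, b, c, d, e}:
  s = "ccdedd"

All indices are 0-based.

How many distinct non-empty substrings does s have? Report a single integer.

sorted suffixes:
  #0 SA[0]=0  'ccdedd'
  #1 SA[1]=1  'cdedd'
  #2 SA[2]=5  'd'
  #3 SA[3]=4  'dd'
  #4 SA[4]=2  'dedd'
  #5 SA[5]=3  'edd'

SA = [0, 1, 5, 4, 2, 3]
[i] adj suffixes → lcp
  [1] 0/1 → 1 ('c')
  [2] 1/5 → 0 ('')
  [3] 5/4 → 1 ('d')
  [4] 4/2 → 1 ('d')
  [5] 2/3 → 0 ('')

n(n+1)/2 = 6·7/2 = 21
Σ LCP = 0 + 1 + 0 + 1 + 1 + 0 = 3
distinct = 21 − 3 = 18

18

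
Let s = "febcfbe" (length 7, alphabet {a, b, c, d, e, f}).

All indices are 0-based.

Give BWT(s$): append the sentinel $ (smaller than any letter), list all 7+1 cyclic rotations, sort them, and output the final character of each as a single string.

rank  rotation  last
    0  $febcfbe  e
    1  bcfbe$fe  e
    2  be$febcf  f
    3  cfbe$feb  b
    4  e$febcfb  b
    5  ebcfbe$f  f
    6  fbe$febc  c
    7  febcfbe$  $

eefbbfc$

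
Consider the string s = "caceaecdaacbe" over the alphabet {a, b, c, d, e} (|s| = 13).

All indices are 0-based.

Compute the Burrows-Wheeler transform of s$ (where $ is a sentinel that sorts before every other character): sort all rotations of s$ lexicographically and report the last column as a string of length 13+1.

rank  rotation        last
    0  $caceaecdaacbe  e
    1  aacbe$caceaecd  d
    2  acbe$caceaecda  a
    3  aceaecdaacbe$c  c
    4  aecdaacbe$cace  e
    5  be$caceaecdaac  c
    6  caceaecdaacbe$  $
    7  cbe$caceaecdaa  a
    8  cdaacbe$caceae  e
    9  ceaecdaacbe$ca  a
   10  daacbe$caceaec  c
   11  e$caceaecdaacb  b
   12  eaecdaacbe$cac  c
   13  ecdaacbe$cacea  a

edacec$aeacbca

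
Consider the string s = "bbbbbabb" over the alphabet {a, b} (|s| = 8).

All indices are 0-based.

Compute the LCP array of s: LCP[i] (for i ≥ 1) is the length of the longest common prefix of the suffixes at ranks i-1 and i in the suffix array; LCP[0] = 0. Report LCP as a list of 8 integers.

rank→(start, suffix):
  0 → (5, 'abb')
  1 → (7, 'b')
  2 → (4, 'babb')
  3 → (6, 'bb')
  4 → (3, 'bbabb')
  5 → (2, 'bbbabb')
  6 → (1, 'bbbbabb')
  7 → (0, 'bbbbbabb')

SA = [5, 7, 4, 6, 3, 2, 1, 0]
[i] adj suffixes → lcp
  [1] 5/7 → 0 ('')
  [2] 7/4 → 1 ('b')
  [3] 4/6 → 1 ('b')
  [4] 6/3 → 2 ('bb')
  [5] 3/2 → 2 ('bb')
  [6] 2/1 → 3 ('bbb')
  [7] 1/0 → 4 ('bbbb')

[0, 0, 1, 1, 2, 2, 3, 4]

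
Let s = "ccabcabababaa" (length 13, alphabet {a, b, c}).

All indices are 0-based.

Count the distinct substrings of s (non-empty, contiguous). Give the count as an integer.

rank | idx | suffix
   0 |  12 | a
   1 |  11 | aa
   2 |   9 | abaa
   3 |   7 | ababaa
   4 |   5 | abababaa
   5 |   2 | abcabababaa
   6 |  10 | baa
   7 |   8 | babaa
   8 |   6 | bababaa
   9 |   3 | bcabababaa
  10 |   4 | cabababaa
  11 |   1 | cabcabababaa
  12 |   0 | ccabcabababaa

SA = [12, 11, 9, 7, 5, 2, 10, 8, 6, 3, 4, 1, 0]
i: (SA[i-1],SA[i]) lcp shared
  1: (12,11) 1 'a'
  2: (11,9) 1 'a'
  3: (9,7) 3 'aba'
  4: (7,5) 5 'ababa'
  5: (5,2) 2 'ab'
  6: (2,10) 0 ''
  7: (10,8) 2 'ba'
  8: (8,6) 4 'baba'
  9: (6,3) 1 'b'
  10: (3,4) 0 ''
  11: (4,1) 3 'cab'
  12: (1,0) 1 'c'

n(n+1)/2 = 13·14/2 = 91
Σ LCP = 0 + 1 + 1 + 3 + 5 + 2 + 0 + 2 + 4 + 1 + 0 + 3 + 1 = 23
distinct = 91 − 23 = 68

68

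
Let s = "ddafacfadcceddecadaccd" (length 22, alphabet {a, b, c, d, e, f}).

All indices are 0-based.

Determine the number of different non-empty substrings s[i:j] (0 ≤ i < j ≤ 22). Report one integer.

230

sorted suffixes:
  #0 SA[0]=18  'accd'
  #1 SA[1]=4  'acfadcceddecadaccd'
  #2 SA[2]=16  'adaccd'
  #3 SA[3]=7  'adcceddecadaccd'
  #4 SA[4]=2  'afacfadcceddecadaccd'
  #5 SA[5]=15  'cadaccd'
  #6 SA[6]=19  'ccd'
  #7 SA[7]=9  'cceddecadaccd'
  #8 SA[8]=20  'cd'
  #9 SA[9]=10  'ceddecadaccd'
  #10 SA[10]=5  'cfadcceddecadaccd'
  #11 SA[11]=21  'd'
  #12 SA[12]=17  'daccd'
  #13 SA[13]=1  'dafacfadcceddecadaccd'
  #14 SA[14]=8  'dcceddecadaccd'
  #15 SA[15]=0  'ddafacfadcceddecadaccd'
  #16 SA[16]=12  'ddecadaccd'
  #17 SA[17]=13  'decadaccd'
  #18 SA[18]=14  'ecadaccd'
  #19 SA[19]=11  'eddecadaccd'
  #20 SA[20]=3  'facfadcceddecadaccd'
  #21 SA[21]=6  'fadcceddecadaccd'

SA = [18, 4, 16, 7, 2, 15, 19, 9, 20, 10, 5, 21, 17, 1, 8, 0, 12, 13, 14, 11, 3, 6]
rank  pair      lcp
   1  s[18:],s[4:]  2  'ac'
   2  s[4:],s[16:]  1  'a'
   3  s[16:],s[7:]  2  'ad'
   4  s[7:],s[2:]  1  'a'
   5  s[2:],s[15:]  0  ''
   6  s[15:],s[19:]  1  'c'
   7  s[19:],s[9:]  2  'cc'
   8  s[9:],s[20:]  1  'c'
   9  s[20:],s[10:]  1  'c'
  10  s[10:],s[5:]  1  'c'
  11  s[5:],s[21:]  0  ''
  12  s[21:],s[17:]  1  'd'
  13  s[17:],s[1:]  2  'da'
  14  s[1:],s[8:]  1  'd'
  15  s[8:],s[0:]  1  'd'
  16  s[0:],s[12:]  2  'dd'
  17  s[12:],s[13:]  1  'd'
  18  s[13:],s[14:]  0  ''
  19  s[14:],s[11:]  1  'e'
  20  s[11:],s[3:]  0  ''
  21  s[3:],s[6:]  2  'fa'

n(n+1)/2 = 22·23/2 = 253
Σ LCP = 0 + 2 + 1 + 2 + 1 + 0 + 1 + 2 + 1 + 1 + 1 + 0 + 1 + 2 + 1 + 1 + 2 + 1 + 0 + 1 + 0 + 2 = 23
distinct = 253 − 23 = 230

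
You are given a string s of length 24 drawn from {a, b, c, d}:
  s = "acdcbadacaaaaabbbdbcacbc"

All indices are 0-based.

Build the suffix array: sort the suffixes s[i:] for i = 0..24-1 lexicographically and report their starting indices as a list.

rank | idx | suffix
   0 |   9 | aaaaabbbdbcacbc
   1 |  10 | aaaabbbdbcacbc
   2 |  11 | aaabbbdbcacbc
   3 |  12 | aabbbdbcacbc
   4 |  13 | abbbdbcacbc
   5 |   7 | acaaaaabbbdbcacbc
   6 |  20 | acbc
   7 |   0 | acdcbadacaaaaabbbdbcacbc
   8 |   5 | adacaaaaabbbdbcacbc
   9 |   4 | badacaaaaabbbdbcacbc
  10 |  14 | bbbdbcacbc
  11 |  15 | bbdbcacbc
  12 |  22 | bc
  13 |  18 | bcacbc
  14 |  16 | bdbcacbc
  15 |  23 | c
  16 |   8 | caaaaabbbdbcacbc
  17 |  19 | cacbc
  18 |   3 | cbadacaaaaabbbdbcacbc
  19 |  21 | cbc
  20 |   1 | cdcbadacaaaaabbbdbcacbc
  21 |   6 | dacaaaaabbbdbcacbc
  22 |  17 | dbcacbc
  23 |   2 | dcbadacaaaaabbbdbcacbc

[9, 10, 11, 12, 13, 7, 20, 0, 5, 4, 14, 15, 22, 18, 16, 23, 8, 19, 3, 21, 1, 6, 17, 2]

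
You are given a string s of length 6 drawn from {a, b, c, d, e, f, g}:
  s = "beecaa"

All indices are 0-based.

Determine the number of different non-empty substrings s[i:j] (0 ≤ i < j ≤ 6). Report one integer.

rank→(start, suffix):
  0 → (5, 'a')
  1 → (4, 'aa')
  2 → (0, 'beecaa')
  3 → (3, 'caa')
  4 → (2, 'ecaa')
  5 → (1, 'eecaa')

SA = [5, 4, 0, 3, 2, 1]
i: (SA[i-1],SA[i]) lcp shared
  1: (5,4) 1 'a'
  2: (4,0) 0 ''
  3: (0,3) 0 ''
  4: (3,2) 0 ''
  5: (2,1) 1 'e'

n(n+1)/2 = 6·7/2 = 21
Σ LCP = 0 + 1 + 0 + 0 + 0 + 1 = 2
distinct = 21 − 2 = 19

19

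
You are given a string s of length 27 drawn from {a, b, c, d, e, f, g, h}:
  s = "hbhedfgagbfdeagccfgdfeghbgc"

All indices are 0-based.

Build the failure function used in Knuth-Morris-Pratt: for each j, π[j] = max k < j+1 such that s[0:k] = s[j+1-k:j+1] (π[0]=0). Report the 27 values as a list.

[0, 0, 1, 0, 0, 0, 0, 0, 0, 0, 0, 0, 0, 0, 0, 0, 0, 0, 0, 0, 0, 0, 0, 1, 2, 0, 0]

π[0] = 0
j=1 s[j]='b': π[1]=0 (border '')
j=2 s[j]='h': π[2]=1 (border 'h')
j=3 s[j]='e': k: 1→0; π[3]=0 (border '')
j=4 s[j]='d': π[4]=0 (border '')
j=5 s[j]='f': π[5]=0 (border '')
j=6 s[j]='g': π[6]=0 (border '')
j=7 s[j]='a': π[7]=0 (border '')
j=8 s[j]='g': π[8]=0 (border '')
j=9 s[j]='b': π[9]=0 (border '')
j=10 s[j]='f': π[10]=0 (border '')
j=11 s[j]='d': π[11]=0 (border '')
j=12 s[j]='e': π[12]=0 (border '')
j=13 s[j]='a': π[13]=0 (border '')
j=14 s[j]='g': π[14]=0 (border '')
j=15 s[j]='c': π[15]=0 (border '')
j=16 s[j]='c': π[16]=0 (border '')
j=17 s[j]='f': π[17]=0 (border '')
j=18 s[j]='g': π[18]=0 (border '')
j=19 s[j]='d': π[19]=0 (border '')
j=20 s[j]='f': π[20]=0 (border '')
j=21 s[j]='e': π[21]=0 (border '')
j=22 s[j]='g': π[22]=0 (border '')
j=23 s[j]='h': π[23]=1 (border 'h')
j=24 s[j]='b': π[24]=2 (border 'hb')
j=25 s[j]='g': k: 2→0; π[25]=0 (border '')
j=26 s[j]='c': π[26]=0 (border '')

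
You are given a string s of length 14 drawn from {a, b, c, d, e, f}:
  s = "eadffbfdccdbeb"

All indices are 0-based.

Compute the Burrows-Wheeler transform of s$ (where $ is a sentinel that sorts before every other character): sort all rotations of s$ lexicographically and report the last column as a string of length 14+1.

beedfdccfa$bfbd

rank  rotation         last
    0  $eadffbfdccdbeb  b
    1  adffbfdccdbeb$e  e
    2  b$eadffbfdccdbe  e
    3  beb$eadffbfdccd  d
    4  bfdccdbeb$eadff  f
    5  ccdbeb$eadffbfd  d
    6  cdbeb$eadffbfdc  c
    7  dbeb$eadffbfdcc  c
    8  dccdbeb$eadffbf  f
    9  dffbfdccdbeb$ea  a
   10  eadffbfdccdbeb$  $
   11  eb$eadffbfdccdb  b
   12  fbfdccdbeb$eadf  f
   13  fdccdbeb$eadffb  b
   14  ffbfdccdbeb$ead  d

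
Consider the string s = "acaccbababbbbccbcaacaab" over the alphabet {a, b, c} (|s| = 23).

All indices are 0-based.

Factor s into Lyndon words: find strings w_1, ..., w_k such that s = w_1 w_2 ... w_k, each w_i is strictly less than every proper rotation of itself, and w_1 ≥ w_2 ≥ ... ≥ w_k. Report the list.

["acaccb", "ababbbbccbc", "aac", "aab"]

emit factor 1: 'acaccb' (i=0, period=6)
emit factor 2: 'ababbbbccbc' (i=6, period=11)
emit factor 3: 'aac' (i=17, period=3)
emit factor 4: 'aab' (i=20, period=3)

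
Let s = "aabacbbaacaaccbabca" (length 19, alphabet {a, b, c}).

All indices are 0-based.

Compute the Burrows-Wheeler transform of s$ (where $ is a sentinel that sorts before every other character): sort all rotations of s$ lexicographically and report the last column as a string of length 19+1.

rank  rotation              last
    0  $aabacbbaacaaccbabca  a
    1  a$aabacbbaacaaccbabc  c
    2  aabacbbaacaaccbabca$  $
    3  aacaaccbabca$aabacbb  b
    4  aaccbabca$aabacbbaac  c
    5  abacbbaacaaccbabca$a  a
    6  abca$aabacbbaacaaccb  b
    7  acaaccbabca$aabacbba  a
    8  acbbaacaaccbabca$aab  b
    9  accbabca$aabacbbaaca  a
   10  baacaaccbabca$aabacb  b
   11  babca$aabacbbaacaacc  c
   12  bacbbaacaaccbabca$aa  a
   13  bbaacaaccbabca$aabac  c
   14  bca$aabacbbaacaaccba  a
   15  ca$aabacbbaacaaccbab  b
   16  caaccbabca$aabacbbaa  a
   17  cbabca$aabacbbaacaac  c
   18  cbbaacaaccbabca$aaba  a
   19  ccbabca$aabacbbaacaa  a

ac$bcabababcacabacaa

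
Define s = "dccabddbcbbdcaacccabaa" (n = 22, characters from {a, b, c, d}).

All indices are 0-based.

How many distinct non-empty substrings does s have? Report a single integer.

224

rank→(start, suffix):
  0 → (21, 'a')
  1 → (20, 'aa')
  2 → (13, 'aacccabaa')
  3 → (18, 'abaa')
  4 → (3, 'abddbcbbdcaacccabaa')
  5 → (14, 'acccabaa')
  6 → (19, 'baa')
  7 → (9, 'bbdcaacccabaa')
  8 → (7, 'bcbbdcaacccabaa')
  9 → (10, 'bdcaacccabaa')
  10 → (4, 'bddbcbbdcaacccabaa')
  11 → (12, 'caacccabaa')
  12 → (17, 'cabaa')
  13 → (2, 'cabddbcbbdcaacccabaa')
  14 → (8, 'cbbdcaacccabaa')
  15 → (16, 'ccabaa')
  16 → (1, 'ccabddbcbbdcaacccabaa')
  17 → (15, 'cccabaa')
  18 → (6, 'dbcbbdcaacccabaa')
  19 → (11, 'dcaacccabaa')
  20 → (0, 'dccabddbcbbdcaacccabaa')
  21 → (5, 'ddbcbbdcaacccabaa')

SA = [21, 20, 13, 18, 3, 14, 19, 9, 7, 10, 4, 12, 17, 2, 8, 16, 1, 15, 6, 11, 0, 5]
i: (SA[i-1],SA[i]) lcp shared
  1: (21,20) 1 'a'
  2: (20,13) 2 'aa'
  3: (13,18) 1 'a'
  4: (18,3) 2 'ab'
  5: (3,14) 1 'a'
  6: (14,19) 0 ''
  7: (19,9) 1 'b'
  8: (9,7) 1 'b'
  9: (7,10) 1 'b'
  10: (10,4) 2 'bd'
  11: (4,12) 0 ''
  12: (12,17) 2 'ca'
  13: (17,2) 3 'cab'
  14: (2,8) 1 'c'
  15: (8,16) 1 'c'
  16: (16,1) 4 'ccab'
  17: (1,15) 2 'cc'
  18: (15,6) 0 ''
  19: (6,11) 1 'd'
  20: (11,0) 2 'dc'
  21: (0,5) 1 'd'

n(n+1)/2 = 22·23/2 = 253
Σ LCP = 0 + 1 + 2 + 1 + 2 + 1 + 0 + 1 + 1 + 1 + 2 + 0 + 2 + 3 + 1 + 1 + 4 + 2 + 0 + 1 + 2 + 1 = 29
distinct = 253 − 29 = 224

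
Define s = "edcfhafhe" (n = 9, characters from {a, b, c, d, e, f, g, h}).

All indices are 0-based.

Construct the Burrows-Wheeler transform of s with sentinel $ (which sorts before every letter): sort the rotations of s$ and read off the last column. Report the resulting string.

ehdeh$caff

rank  rotation    last
    0  $edcfhafhe  e
    1  afhe$edcfh  h
    2  cfhafhe$ed  d
    3  dcfhafhe$e  e
    4  e$edcfhafh  h
    5  edcfhafhe$  $
    6  fhafhe$edc  c
    7  fhe$edcfha  a
    8  hafhe$edcf  f
    9  he$edcfhaf  f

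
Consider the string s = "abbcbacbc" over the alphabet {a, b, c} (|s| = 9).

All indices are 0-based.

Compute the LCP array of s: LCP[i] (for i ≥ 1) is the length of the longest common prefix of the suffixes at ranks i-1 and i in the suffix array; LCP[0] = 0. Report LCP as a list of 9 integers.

[0, 1, 0, 1, 1, 2, 0, 1, 2]

rank | idx | suffix
   0 |   0 | abbcbacbc
   1 |   5 | acbc
   2 |   4 | bacbc
   3 |   1 | bbcbacbc
   4 |   7 | bc
   5 |   2 | bcbacbc
   6 |   8 | c
   7 |   3 | cbacbc
   8 |   6 | cbc

SA = [0, 5, 4, 1, 7, 2, 8, 3, 6]
rank  pair      lcp
   1  s[0:],s[5:]  1  'a'
   2  s[5:],s[4:]  0  ''
   3  s[4:],s[1:]  1  'b'
   4  s[1:],s[7:]  1  'b'
   5  s[7:],s[2:]  2  'bc'
   6  s[2:],s[8:]  0  ''
   7  s[8:],s[3:]  1  'c'
   8  s[3:],s[6:]  2  'cb'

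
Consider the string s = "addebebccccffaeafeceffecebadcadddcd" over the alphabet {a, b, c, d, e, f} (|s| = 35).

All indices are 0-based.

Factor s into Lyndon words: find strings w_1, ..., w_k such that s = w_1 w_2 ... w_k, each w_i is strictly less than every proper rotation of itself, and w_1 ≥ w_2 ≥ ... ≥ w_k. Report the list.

emit factor 1: 'addebebccccffaeafeceffeceb' (i=0, period=26)
emit factor 2: 'adcadddcd' (i=26, period=9)

["addebebccccffaeafeceffeceb", "adcadddcd"]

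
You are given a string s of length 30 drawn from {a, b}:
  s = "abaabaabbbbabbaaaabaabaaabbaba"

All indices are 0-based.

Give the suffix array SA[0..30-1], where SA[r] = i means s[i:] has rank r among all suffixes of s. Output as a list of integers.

sorted suffixes:
  #0 SA[0]=29  'a'
  #1 SA[1]=14  'aaaabaabaaabbaba'
  #2 SA[2]=15  'aaabaabaaabbaba'
  #3 SA[3]=22  'aaabbaba'
  #4 SA[4]=19  'aabaaabbaba'
  #5 SA[5]=16  'aabaabaaabbaba'
  #6 SA[6]=2  'aabaabbbbabbaaaabaabaaabbaba'
  #7 SA[7]=23  'aabbaba'
  #8 SA[8]=5  'aabbbbabbaaaabaabaaabbaba'
  #9 SA[9]=27  'aba'
  #10 SA[10]=20  'abaaabbaba'
  #11 SA[11]=17  'abaabaaabbaba'
  #12 SA[12]=0  'abaabaabbbbabbaaaabaabaaabbaba'
  #13 SA[13]=3  'abaabbbbabbaaaabaabaaabbaba'
  #14 SA[14]=11  'abbaaaabaabaaabbaba'
  #15 SA[15]=24  'abbaba'
  #16 SA[16]=6  'abbbbabbaaaabaabaaabbaba'
  #17 SA[17]=28  'ba'
  #18 SA[18]=13  'baaaabaabaaabbaba'
  #19 SA[19]=21  'baaabbaba'
  #20 SA[20]=18  'baabaaabbaba'
  #21 SA[21]=1  'baabaabbbbabbaaaabaabaaabbaba'
  #22 SA[22]=4  'baabbbbabbaaaabaabaaabbaba'
  #23 SA[23]=26  'baba'
  #24 SA[24]=10  'babbaaaabaabaaabbaba'
  #25 SA[25]=12  'bbaaaabaabaaabbaba'
  #26 SA[26]=25  'bbaba'
  #27 SA[27]=9  'bbabbaaaabaabaaabbaba'
  #28 SA[28]=8  'bbbabbaaaabaabaaabbaba'
  #29 SA[29]=7  'bbbbabbaaaabaabaaabbaba'

[29, 14, 15, 22, 19, 16, 2, 23, 5, 27, 20, 17, 0, 3, 11, 24, 6, 28, 13, 21, 18, 1, 4, 26, 10, 12, 25, 9, 8, 7]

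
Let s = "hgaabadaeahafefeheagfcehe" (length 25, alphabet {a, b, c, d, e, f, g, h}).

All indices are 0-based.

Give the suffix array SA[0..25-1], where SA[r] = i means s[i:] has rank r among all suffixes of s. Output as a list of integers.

[2, 3, 5, 7, 11, 18, 9, 4, 21, 6, 24, 17, 8, 13, 22, 15, 20, 12, 14, 1, 19, 10, 23, 16, 0]

rank | idx | suffix
   0 |   2 | aabadaeahafefeheagfcehe
   1 |   3 | abadaeahafefeheagfcehe
   2 |   5 | adaeahafefeheagfcehe
   3 |   7 | aeahafefeheagfcehe
   4 |  11 | afefeheagfcehe
   5 |  18 | agfcehe
   6 |   9 | ahafefeheagfcehe
   7 |   4 | badaeahafefeheagfcehe
   8 |  21 | cehe
   9 |   6 | daeahafefeheagfcehe
  10 |  24 | e
  11 |  17 | eagfcehe
  12 |   8 | eahafefeheagfcehe
  13 |  13 | efeheagfcehe
  14 |  22 | ehe
  15 |  15 | eheagfcehe
  16 |  20 | fcehe
  17 |  12 | fefeheagfcehe
  18 |  14 | feheagfcehe
  19 |   1 | gaabadaeahafefeheagfcehe
  20 |  19 | gfcehe
  21 |  10 | hafefeheagfcehe
  22 |  23 | he
  23 |  16 | heagfcehe
  24 |   0 | hgaabadaeahafefeheagfcehe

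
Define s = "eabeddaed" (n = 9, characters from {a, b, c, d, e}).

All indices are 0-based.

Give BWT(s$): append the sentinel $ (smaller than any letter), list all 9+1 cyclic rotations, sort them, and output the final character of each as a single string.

dedaede$ab

rank  rotation    last
    0  $eabeddaed  d
    1  abeddaed$e  e
    2  aed$eabedd  d
    3  beddaed$ea  a
    4  d$eabeddae  e
    5  daed$eabed  d
    6  ddaed$eabe  e
    7  eabeddaed$  $
    8  ed$eabedda  a
    9  eddaed$eab  b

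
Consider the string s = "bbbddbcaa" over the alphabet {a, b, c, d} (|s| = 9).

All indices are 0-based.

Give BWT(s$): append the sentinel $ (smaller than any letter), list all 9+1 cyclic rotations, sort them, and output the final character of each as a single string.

rank  rotation    last
    0  $bbbddbcaa  a
    1  a$bbbddbca  a
    2  aa$bbbddbc  c
    3  bbbddbcaa$  $
    4  bbddbcaa$b  b
    5  bcaa$bbbdd  d
    6  bddbcaa$bb  b
    7  caa$bbbddb  b
    8  dbcaa$bbbd  d
    9  ddbcaa$bbb  b

aac$bdbbdb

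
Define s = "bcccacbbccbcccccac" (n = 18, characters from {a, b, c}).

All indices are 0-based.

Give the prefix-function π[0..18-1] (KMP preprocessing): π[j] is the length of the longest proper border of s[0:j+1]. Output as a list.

π[0] = 0
j=1 s[j]='c': π[1]=0 (border '')
j=2 s[j]='c': π[2]=0 (border '')
j=3 s[j]='c': π[3]=0 (border '')
j=4 s[j]='a': π[4]=0 (border '')
j=5 s[j]='c': π[5]=0 (border '')
j=6 s[j]='b': π[6]=1 (border 'b')
j=7 s[j]='b': k: 1→0; π[7]=1 (border 'b')
j=8 s[j]='c': π[8]=2 (border 'bc')
j=9 s[j]='c': π[9]=3 (border 'bcc')
j=10 s[j]='b': k: 3→0; π[10]=1 (border 'b')
j=11 s[j]='c': π[11]=2 (border 'bc')
j=12 s[j]='c': π[12]=3 (border 'bcc')
j=13 s[j]='c': π[13]=4 (border 'bccc')
j=14 s[j]='c': k: 4→0; π[14]=0 (border '')
j=15 s[j]='c': π[15]=0 (border '')
j=16 s[j]='a': π[16]=0 (border '')
j=17 s[j]='c': π[17]=0 (border '')

[0, 0, 0, 0, 0, 0, 1, 1, 2, 3, 1, 2, 3, 4, 0, 0, 0, 0]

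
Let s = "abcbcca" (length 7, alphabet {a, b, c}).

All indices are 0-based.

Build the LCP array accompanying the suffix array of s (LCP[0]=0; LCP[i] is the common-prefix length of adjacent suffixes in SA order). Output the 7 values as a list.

sorted suffixes:
  #0 SA[0]=6  'a'
  #1 SA[1]=0  'abcbcca'
  #2 SA[2]=1  'bcbcca'
  #3 SA[3]=3  'bcca'
  #4 SA[4]=5  'ca'
  #5 SA[5]=2  'cbcca'
  #6 SA[6]=4  'cca'

SA = [6, 0, 1, 3, 5, 2, 4]
[i] adj suffixes → lcp
  [1] 6/0 → 1 ('a')
  [2] 0/1 → 0 ('')
  [3] 1/3 → 2 ('bc')
  [4] 3/5 → 0 ('')
  [5] 5/2 → 1 ('c')
  [6] 2/4 → 1 ('c')

[0, 1, 0, 2, 0, 1, 1]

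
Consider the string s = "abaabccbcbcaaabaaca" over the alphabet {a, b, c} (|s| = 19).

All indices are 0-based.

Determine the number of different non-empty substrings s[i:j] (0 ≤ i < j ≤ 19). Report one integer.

159

rank | idx | suffix
   0 |  18 | a
   1 |  11 | aaabaaca
   2 |  12 | aabaaca
   3 |   2 | aabccbcbcaaabaaca
   4 |  15 | aaca
   5 |   0 | abaabccbcbcaaabaaca
   6 |  13 | abaaca
   7 |   3 | abccbcbcaaabaaca
   8 |  16 | aca
   9 |   1 | baabccbcbcaaabaaca
  10 |  14 | baaca
  11 |   9 | bcaaabaaca
  12 |   7 | bcbcaaabaaca
  13 |   4 | bccbcbcaaabaaca
  14 |  17 | ca
  15 |  10 | caaabaaca
  16 |   8 | cbcaaabaaca
  17 |   6 | cbcbcaaabaaca
  18 |   5 | ccbcbcaaabaaca

SA = [18, 11, 12, 2, 15, 0, 13, 3, 16, 1, 14, 9, 7, 4, 17, 10, 8, 6, 5]
[i] adj suffixes → lcp
  [1] 18/11 → 1 ('a')
  [2] 11/12 → 2 ('aa')
  [3] 12/2 → 3 ('aab')
  [4] 2/15 → 2 ('aa')
  [5] 15/0 → 1 ('a')
  [6] 0/13 → 4 ('abaa')
  [7] 13/3 → 2 ('ab')
  [8] 3/16 → 1 ('a')
  [9] 16/1 → 0 ('')
  [10] 1/14 → 3 ('baa')
  [11] 14/9 → 1 ('b')
  [12] 9/7 → 2 ('bc')
  [13] 7/4 → 2 ('bc')
  [14] 4/17 → 0 ('')
  [15] 17/10 → 2 ('ca')
  [16] 10/8 → 1 ('c')
  [17] 8/6 → 3 ('cbc')
  [18] 6/5 → 1 ('c')

n(n+1)/2 = 19·20/2 = 190
Σ LCP = 0 + 1 + 2 + 3 + 2 + 1 + 4 + 2 + 1 + 0 + 3 + 1 + 2 + 2 + 0 + 2 + 1 + 3 + 1 = 31
distinct = 190 − 31 = 159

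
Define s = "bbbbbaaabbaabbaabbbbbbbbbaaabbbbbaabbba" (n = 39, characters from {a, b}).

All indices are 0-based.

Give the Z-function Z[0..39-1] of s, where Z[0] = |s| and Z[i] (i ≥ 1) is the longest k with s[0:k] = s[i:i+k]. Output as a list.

Z[0]=39
i=1: outside box; Z[1]=4 scan→box=[1,5)
i=2: min(r-i=3, Z[1]=4)=3; Z[2]=3
i=3: min(r-i=2, Z[2]=3)=2; Z[3]=2
i=4: min(r-i=1, Z[3]=2)=1; Z[4]=1
i=5: outside box; Z[5]=0
i=6: outside box; Z[6]=0
i=7: outside box; Z[7]=0
i=8: outside box; Z[8]=2 scan→box=[8,10)
i=9: min(r-i=1, Z[1]=4)=1; Z[9]=1
i=10: outside box; Z[10]=0
i=11: outside box; Z[11]=0
i=12: outside box; Z[12]=2 scan→box=[12,14)
i=13: min(r-i=1, Z[1]=4)=1; Z[13]=1
i=14: outside box; Z[14]=0
i=15: outside box; Z[15]=0
i=16: outside box; Z[16]=5 scan→box=[16,21)
i=17: min(r-i=4, Z[1]=4)=4; Z[17]=5 scan→box=[17,22)
i=18: min(r-i=4, Z[1]=4)=4; Z[18]=5 scan→box=[18,23)
i=19: min(r-i=4, Z[1]=4)=4; Z[19]=5 scan→box=[19,24)
i=20: min(r-i=4, Z[1]=4)=4; Z[20]=10 scan→box=[20,30)
i=21: min(r-i=9, Z[1]=4)=4; Z[21]=4
i=22: min(r-i=8, Z[2]=3)=3; Z[22]=3
i=23: min(r-i=7, Z[3]=2)=2; Z[23]=2
i=24: min(r-i=6, Z[4]=1)=1; Z[24]=1
i=25: min(r-i=5, Z[5]=0)=0; Z[25]=0
i=26: min(r-i=4, Z[6]=0)=0; Z[26]=0
i=27: min(r-i=3, Z[7]=0)=0; Z[27]=0
i=28: min(r-i=2, Z[8]=2)=2; Z[28]=7 scan→box=[28,35)
i=29: min(r-i=6, Z[1]=4)=4; Z[29]=4
i=30: min(r-i=5, Z[2]=3)=3; Z[30]=3
i=31: min(r-i=4, Z[3]=2)=2; Z[31]=2
i=32: min(r-i=3, Z[4]=1)=1; Z[32]=1
i=33: min(r-i=2, Z[5]=0)=0; Z[33]=0
i=34: min(r-i=1, Z[6]=0)=0; Z[34]=0
i=35: outside box; Z[35]=3 scan→box=[35,38)
i=36: min(r-i=2, Z[1]=4)=2; Z[36]=2
i=37: min(r-i=1, Z[2]=3)=1; Z[37]=1
i=38: outside box; Z[38]=0

[39, 4, 3, 2, 1, 0, 0, 0, 2, 1, 0, 0, 2, 1, 0, 0, 5, 5, 5, 5, 10, 4, 3, 2, 1, 0, 0, 0, 7, 4, 3, 2, 1, 0, 0, 3, 2, 1, 0]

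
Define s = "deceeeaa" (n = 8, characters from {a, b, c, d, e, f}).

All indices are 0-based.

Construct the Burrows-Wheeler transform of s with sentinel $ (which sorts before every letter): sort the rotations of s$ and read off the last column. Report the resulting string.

aaee$edec

rank  rotation   last
    0  $deceeeaa  a
    1  a$deceeea  a
    2  aa$deceee  e
    3  ceeeaa$de  e
    4  deceeeaa$  $
    5  eaa$decee  e
    6  eceeeaa$d  d
    7  eeaa$dece  e
    8  eeeaa$dec  c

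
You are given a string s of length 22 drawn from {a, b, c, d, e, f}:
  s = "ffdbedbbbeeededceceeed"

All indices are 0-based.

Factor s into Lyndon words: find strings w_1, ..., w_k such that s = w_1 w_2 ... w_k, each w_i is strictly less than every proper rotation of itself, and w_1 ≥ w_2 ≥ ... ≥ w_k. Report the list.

emit factor 1: 'f' (i=0, period=1)
emit factor 2: 'f' (i=1, period=1)
emit factor 3: 'd' (i=2, period=1)
emit factor 4: 'bed' (i=3, period=3)
emit factor 5: 'bbbeeededceceeed' (i=6, period=16)

["f", "f", "d", "bed", "bbbeeededceceeed"]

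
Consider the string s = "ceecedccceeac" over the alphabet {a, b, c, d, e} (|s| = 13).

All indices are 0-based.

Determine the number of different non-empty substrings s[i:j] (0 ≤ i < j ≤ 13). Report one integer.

77

sorted suffixes:
  #0 SA[0]=11  'ac'
  #1 SA[1]=12  'c'
  #2 SA[2]=6  'ccceeac'
  #3 SA[3]=7  'cceeac'
  #4 SA[4]=3  'cedccceeac'
  #5 SA[5]=8  'ceeac'
  #6 SA[6]=0  'ceecedccceeac'
  #7 SA[7]=5  'dccceeac'
  #8 SA[8]=10  'eac'
  #9 SA[9]=2  'ecedccceeac'
  #10 SA[10]=4  'edccceeac'
  #11 SA[11]=9  'eeac'
  #12 SA[12]=1  'eecedccceeac'

SA = [11, 12, 6, 7, 3, 8, 0, 5, 10, 2, 4, 9, 1]
i: (SA[i-1],SA[i]) lcp shared
  1: (11,12) 0 ''
  2: (12,6) 1 'c'
  3: (6,7) 2 'cc'
  4: (7,3) 1 'c'
  5: (3,8) 2 'ce'
  6: (8,0) 3 'cee'
  7: (0,5) 0 ''
  8: (5,10) 0 ''
  9: (10,2) 1 'e'
  10: (2,4) 1 'e'
  11: (4,9) 1 'e'
  12: (9,1) 2 'ee'

n(n+1)/2 = 13·14/2 = 91
Σ LCP = 0 + 0 + 1 + 2 + 1 + 2 + 3 + 0 + 0 + 1 + 1 + 1 + 2 = 14
distinct = 91 − 14 = 77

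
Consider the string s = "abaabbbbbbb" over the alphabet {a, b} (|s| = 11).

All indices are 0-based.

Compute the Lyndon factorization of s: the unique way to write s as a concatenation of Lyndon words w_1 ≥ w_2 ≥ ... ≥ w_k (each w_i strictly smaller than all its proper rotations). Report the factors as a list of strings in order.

["ab", "aabbbbbbb"]

emit factor 1: 'ab' (i=0, period=2)
emit factor 2: 'aabbbbbbb' (i=2, period=9)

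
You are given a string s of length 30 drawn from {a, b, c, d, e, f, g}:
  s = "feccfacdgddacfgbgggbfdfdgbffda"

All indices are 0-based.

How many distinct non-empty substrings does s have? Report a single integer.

rank | idx | suffix
   0 |  29 | a
   1 |   5 | acdgddacfgbgggbfdfdgbffda
   2 |  11 | acfgbgggbfdfdgbffda
   3 |  19 | bfdfdgbffda
   4 |  25 | bffda
   5 |  15 | bgggbfdfdgbffda
   6 |   2 | ccfacdgddacfgbgggbfdfdgbffda
   7 |   6 | cdgddacfgbgggbfdfdgbffda
   8 |   3 | cfacdgddacfgbgggbfdfdgbffda
   9 |  12 | cfgbgggbfdfdgbffda
  10 |  28 | da
  11 |  10 | dacfgbgggbfdfdgbffda
  12 |   9 | ddacfgbgggbfdfdgbffda
  13 |  21 | dfdgbffda
  14 |  23 | dgbffda
  15 |   7 | dgddacfgbgggbfdfdgbffda
  16 |   1 | eccfacdgddacfgbgggbfdfdgbffda
  17 |   4 | facdgddacfgbgggbfdfdgbffda
  18 |  27 | fda
  19 |  20 | fdfdgbffda
  20 |  22 | fdgbffda
  21 |   0 | feccfacdgddacfgbgggbfdfdgbffda
  22 |  26 | ffda
  23 |  13 | fgbgggbfdfdgbffda
  24 |  18 | gbfdfdgbffda
  25 |  24 | gbffda
  26 |  14 | gbgggbfdfdgbffda
  27 |   8 | gddacfgbgggbfdfdgbffda
  28 |  17 | ggbfdfdgbffda
  29 |  16 | gggbfdfdgbffda

SA = [29, 5, 11, 19, 25, 15, 2, 6, 3, 12, 28, 10, 9, 21, 23, 7, 1, 4, 27, 20, 22, 0, 26, 13, 18, 24, 14, 8, 17, 16]
rank  pair      lcp
   1  s[29:],s[5:]  1  'a'
   2  s[5:],s[11:]  2  'ac'
   3  s[11:],s[19:]  0  ''
   4  s[19:],s[25:]  2  'bf'
   5  s[25:],s[15:]  1  'b'
   6  s[15:],s[2:]  0  ''
   7  s[2:],s[6:]  1  'c'
   8  s[6:],s[3:]  1  'c'
   9  s[3:],s[12:]  2  'cf'
  10  s[12:],s[28:]  0  ''
  11  s[28:],s[10:]  2  'da'
  12  s[10:],s[9:]  1  'd'
  13  s[9:],s[21:]  1  'd'
  14  s[21:],s[23:]  1  'd'
  15  s[23:],s[7:]  2  'dg'
  16  s[7:],s[1:]  0  ''
  17  s[1:],s[4:]  0  ''
  18  s[4:],s[27:]  1  'f'
  19  s[27:],s[20:]  2  'fd'
  20  s[20:],s[22:]  2  'fd'
  21  s[22:],s[0:]  1  'f'
  22  s[0:],s[26:]  1  'f'
  23  s[26:],s[13:]  1  'f'
  24  s[13:],s[18:]  0  ''
  25  s[18:],s[24:]  3  'gbf'
  26  s[24:],s[14:]  2  'gb'
  27  s[14:],s[8:]  1  'g'
  28  s[8:],s[17:]  1  'g'
  29  s[17:],s[16:]  2  'gg'

n(n+1)/2 = 30·31/2 = 465
Σ LCP = 0 + 1 + 2 + 0 + 2 + 1 + 0 + 1 + 1 + 2 + 0 + 2 + 1 + 1 + 1 + 2 + 0 + 0 + 1 + 2 + 2 + 1 + 1 + 1 + 0 + 3 + 2 + 1 + 1 + 2 = 34
distinct = 465 − 34 = 431

431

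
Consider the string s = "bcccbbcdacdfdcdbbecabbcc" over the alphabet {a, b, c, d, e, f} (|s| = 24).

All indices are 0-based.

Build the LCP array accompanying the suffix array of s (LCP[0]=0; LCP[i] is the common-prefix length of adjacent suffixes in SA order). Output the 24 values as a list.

sorted suffixes:
  #0 SA[0]=19  'abbcc'
  #1 SA[1]=8  'acdfdcdbbecabbcc'
  #2 SA[2]=20  'bbcc'
  #3 SA[3]=4  'bbcdacdfdcdbbecabbcc'
  #4 SA[4]=15  'bbecabbcc'
  #5 SA[5]=21  'bcc'
  #6 SA[6]=0  'bcccbbcdacdfdcdbbecabbcc'
  #7 SA[7]=5  'bcdacdfdcdbbecabbcc'
  #8 SA[8]=16  'becabbcc'
  #9 SA[9]=23  'c'
  #10 SA[10]=18  'cabbcc'
  #11 SA[11]=3  'cbbcdacdfdcdbbecabbcc'
  #12 SA[12]=22  'cc'
  #13 SA[13]=2  'ccbbcdacdfdcdbbecabbcc'
  #14 SA[14]=1  'cccbbcdacdfdcdbbecabbcc'
  #15 SA[15]=6  'cdacdfdcdbbecabbcc'
  #16 SA[16]=13  'cdbbecabbcc'
  #17 SA[17]=9  'cdfdcdbbecabbcc'
  #18 SA[18]=7  'dacdfdcdbbecabbcc'
  #19 SA[19]=14  'dbbecabbcc'
  #20 SA[20]=12  'dcdbbecabbcc'
  #21 SA[21]=10  'dfdcdbbecabbcc'
  #22 SA[22]=17  'ecabbcc'
  #23 SA[23]=11  'fdcdbbecabbcc'

SA = [19, 8, 20, 4, 15, 21, 0, 5, 16, 23, 18, 3, 22, 2, 1, 6, 13, 9, 7, 14, 12, 10, 17, 11]
[i] adj suffixes → lcp
  [1] 19/8 → 1 ('a')
  [2] 8/20 → 0 ('')
  [3] 20/4 → 3 ('bbc')
  [4] 4/15 → 2 ('bb')
  [5] 15/21 → 1 ('b')
  [6] 21/0 → 3 ('bcc')
  [7] 0/5 → 2 ('bc')
  [8] 5/16 → 1 ('b')
  [9] 16/23 → 0 ('')
  [10] 23/18 → 1 ('c')
  [11] 18/3 → 1 ('c')
  [12] 3/22 → 1 ('c')
  [13] 22/2 → 2 ('cc')
  [14] 2/1 → 2 ('cc')
  [15] 1/6 → 1 ('c')
  [16] 6/13 → 2 ('cd')
  [17] 13/9 → 2 ('cd')
  [18] 9/7 → 0 ('')
  [19] 7/14 → 1 ('d')
  [20] 14/12 → 1 ('d')
  [21] 12/10 → 1 ('d')
  [22] 10/17 → 0 ('')
  [23] 17/11 → 0 ('')

[0, 1, 0, 3, 2, 1, 3, 2, 1, 0, 1, 1, 1, 2, 2, 1, 2, 2, 0, 1, 1, 1, 0, 0]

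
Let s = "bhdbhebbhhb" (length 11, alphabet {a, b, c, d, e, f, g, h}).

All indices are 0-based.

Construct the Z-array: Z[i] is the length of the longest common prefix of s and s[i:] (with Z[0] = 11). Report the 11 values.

Z[0]=11
i=1: fresh scan; Z[1]=0
i=2: fresh scan; Z[2]=0
i=3: fresh scan; Z[3]=2 extend→box=[3,5)
i=4: min(r-i=1, Z[1]=0)=0; Z[4]=0
i=5: fresh scan; Z[5]=0
i=6: fresh scan; Z[6]=1 extend→box=[6,7)
i=7: fresh scan; Z[7]=2 extend→box=[7,9)
i=8: min(r-i=1, Z[1]=0)=0; Z[8]=0
i=9: fresh scan; Z[9]=0
i=10: fresh scan; Z[10]=1 extend→box=[10,11)

[11, 0, 0, 2, 0, 0, 1, 2, 0, 0, 1]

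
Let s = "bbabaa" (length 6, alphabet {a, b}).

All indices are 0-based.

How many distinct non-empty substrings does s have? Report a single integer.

16

sorted suffixes:
  #0 SA[0]=5  'a'
  #1 SA[1]=4  'aa'
  #2 SA[2]=2  'abaa'
  #3 SA[3]=3  'baa'
  #4 SA[4]=1  'babaa'
  #5 SA[5]=0  'bbabaa'

SA = [5, 4, 2, 3, 1, 0]
rank  pair      lcp
   1  s[5:],s[4:]  1  'a'
   2  s[4:],s[2:]  1  'a'
   3  s[2:],s[3:]  0  ''
   4  s[3:],s[1:]  2  'ba'
   5  s[1:],s[0:]  1  'b'

n(n+1)/2 = 6·7/2 = 21
Σ LCP = 0 + 1 + 1 + 0 + 2 + 1 = 5
distinct = 21 − 5 = 16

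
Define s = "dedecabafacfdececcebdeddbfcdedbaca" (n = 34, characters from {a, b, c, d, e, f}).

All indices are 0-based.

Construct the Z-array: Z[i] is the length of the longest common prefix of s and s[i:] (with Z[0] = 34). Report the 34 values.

Z[0]=34
i=1: fresh scan; Z[1]=0
i=2: fresh scan; Z[2]=2 extend→box=[2,4)
i=3: min(r-i=1, Z[1]=0)=0; Z[3]=0
i=4: fresh scan; Z[4]=0
i=5: fresh scan; Z[5]=0
i=6: fresh scan; Z[6]=0
i=7: fresh scan; Z[7]=0
i=8: fresh scan; Z[8]=0
i=9: fresh scan; Z[9]=0
i=10: fresh scan; Z[10]=0
i=11: fresh scan; Z[11]=0
i=12: fresh scan; Z[12]=2 extend→box=[12,14)
i=13: min(r-i=1, Z[1]=0)=0; Z[13]=0
i=14: fresh scan; Z[14]=0
i=15: fresh scan; Z[15]=0
i=16: fresh scan; Z[16]=0
i=17: fresh scan; Z[17]=0
i=18: fresh scan; Z[18]=0
i=19: fresh scan; Z[19]=0
i=20: fresh scan; Z[20]=3 extend→box=[20,23)
i=21: min(r-i=2, Z[1]=0)=0; Z[21]=0
i=22: min(r-i=1, Z[2]=2)=1; Z[22]=1
i=23: fresh scan; Z[23]=1 extend→box=[23,24)
i=24: fresh scan; Z[24]=0
i=25: fresh scan; Z[25]=0
i=26: fresh scan; Z[26]=0
i=27: fresh scan; Z[27]=3 extend→box=[27,30)
i=28: min(r-i=2, Z[1]=0)=0; Z[28]=0
i=29: min(r-i=1, Z[2]=2)=1; Z[29]=1
i=30: fresh scan; Z[30]=0
i=31: fresh scan; Z[31]=0
i=32: fresh scan; Z[32]=0
i=33: fresh scan; Z[33]=0

[34, 0, 2, 0, 0, 0, 0, 0, 0, 0, 0, 0, 2, 0, 0, 0, 0, 0, 0, 0, 3, 0, 1, 1, 0, 0, 0, 3, 0, 1, 0, 0, 0, 0]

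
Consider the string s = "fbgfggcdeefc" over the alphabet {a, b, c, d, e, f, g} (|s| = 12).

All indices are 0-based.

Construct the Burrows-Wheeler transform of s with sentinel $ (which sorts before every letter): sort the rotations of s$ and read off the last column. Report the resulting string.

cffgcde$eggbf

rank  rotation       last
    0  $fbgfggcdeefc  c
    1  bgfggcdeefc$f  f
    2  c$fbgfggcdeef  f
    3  cdeefc$fbgfgg  g
    4  deefc$fbgfggc  c
    5  eefc$fbgfggcd  d
    6  efc$fbgfggcde  e
    7  fbgfggcdeefc$  $
    8  fc$fbgfggcdee  e
    9  fggcdeefc$fbg  g
   10  gcdeefc$fbgfg  g
   11  gfggcdeefc$fb  b
   12  ggcdeefc$fbgf  f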